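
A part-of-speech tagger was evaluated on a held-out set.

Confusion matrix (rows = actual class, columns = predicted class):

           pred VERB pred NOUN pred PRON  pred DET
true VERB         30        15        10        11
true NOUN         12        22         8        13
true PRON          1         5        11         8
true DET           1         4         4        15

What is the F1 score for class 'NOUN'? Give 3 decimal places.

0.436

Treat 'NOUN' as positive and all other classes as negative.
F1 score = 2·TP/(2·TP+FP+FN).
NOUN: TP=22, FP=15+5+4=24, FN=12+8+13=33 → 44/101 = 0.4356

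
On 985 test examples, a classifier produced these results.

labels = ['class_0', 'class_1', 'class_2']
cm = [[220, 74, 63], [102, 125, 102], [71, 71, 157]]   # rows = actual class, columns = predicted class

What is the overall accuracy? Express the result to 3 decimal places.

Accuracy = trace / total = (220+125+157=502) / 985 = 502/985 = 0.510

0.510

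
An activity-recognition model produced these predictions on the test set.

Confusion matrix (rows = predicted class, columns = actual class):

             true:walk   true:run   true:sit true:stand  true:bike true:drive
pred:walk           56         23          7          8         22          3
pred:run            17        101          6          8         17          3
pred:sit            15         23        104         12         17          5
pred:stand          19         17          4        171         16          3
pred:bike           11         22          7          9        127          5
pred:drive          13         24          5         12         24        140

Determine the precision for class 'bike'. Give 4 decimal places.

Take TP from the diagonal, FP from the rest of the 'bike' prediction marginal, FN from the rest of the 'bike' actual marginal.
precision = TP/(TP+FP).
bike: TP=127, FP=11+22+7+9+5=54 → 127/181 = 0.70166

0.7017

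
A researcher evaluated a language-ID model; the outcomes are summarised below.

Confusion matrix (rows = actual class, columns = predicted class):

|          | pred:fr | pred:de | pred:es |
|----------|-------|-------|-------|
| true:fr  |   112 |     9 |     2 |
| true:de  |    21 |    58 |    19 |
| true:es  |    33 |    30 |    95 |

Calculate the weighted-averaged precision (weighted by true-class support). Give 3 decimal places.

0.715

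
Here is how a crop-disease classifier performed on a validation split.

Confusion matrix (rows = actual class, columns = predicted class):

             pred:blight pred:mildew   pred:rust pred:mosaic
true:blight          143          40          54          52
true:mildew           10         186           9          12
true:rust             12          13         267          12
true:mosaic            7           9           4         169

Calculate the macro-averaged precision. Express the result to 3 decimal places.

Per-class precision (TP/(TP+FP)):
  blight: TP=143, FP=10+12+7=29 → 143/172 = 0.8314
  mildew: TP=186, FP=40+13+9=62 → 186/248 = 0.7500
  rust: TP=267, FP=54+9+4=67 → 267/334 = 0.7994
  mosaic: TP=169, FP=52+12+12=76 → 169/245 = 0.6898
Macro-precision = mean = (0.8314 + 0.7500 + 0.7994 + 0.6898) / 4 = 0.768

0.768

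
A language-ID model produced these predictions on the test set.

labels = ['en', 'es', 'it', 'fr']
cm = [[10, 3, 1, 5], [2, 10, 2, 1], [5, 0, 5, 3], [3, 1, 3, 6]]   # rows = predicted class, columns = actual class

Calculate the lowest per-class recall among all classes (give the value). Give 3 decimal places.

Per-class recall (TP/(TP+FN)):
  en: TP=10, FN=2+5+3=10 → 10/20 = 0.5000
  es: TP=10, FN=3+0+1=4 → 10/14 = 0.7143
  it: TP=5, FN=1+2+3=6 → 5/11 = 0.4545
  fr: TP=6, FN=5+1+3=9 → 6/15 = 0.4000
Lowest is class 'fr' with recall = 0.400.

0.400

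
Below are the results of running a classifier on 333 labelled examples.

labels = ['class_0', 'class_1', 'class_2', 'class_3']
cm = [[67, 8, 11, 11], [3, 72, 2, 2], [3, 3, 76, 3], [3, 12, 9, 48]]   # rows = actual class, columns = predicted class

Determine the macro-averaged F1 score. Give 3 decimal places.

Per-class F1 score (2·TP/(2·TP+FP+FN)):
  class_0: TP=67, FP=3+3+3=9, FN=8+11+11=30 → 134/173 = 0.7746
  class_1: TP=72, FP=8+3+12=23, FN=3+2+2=7 → 144/174 = 0.8276
  class_2: TP=76, FP=11+2+9=22, FN=3+3+3=9 → 152/183 = 0.8306
  class_3: TP=48, FP=11+2+3=16, FN=3+12+9=24 → 96/136 = 0.7059
Macro-F1 score = mean = (0.7746 + 0.8276 + 0.8306 + 0.7059) / 4 = 0.785

0.785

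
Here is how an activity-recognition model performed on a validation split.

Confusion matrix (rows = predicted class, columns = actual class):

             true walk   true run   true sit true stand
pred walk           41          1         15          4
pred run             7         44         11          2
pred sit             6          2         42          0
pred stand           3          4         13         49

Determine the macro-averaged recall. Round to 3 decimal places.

0.748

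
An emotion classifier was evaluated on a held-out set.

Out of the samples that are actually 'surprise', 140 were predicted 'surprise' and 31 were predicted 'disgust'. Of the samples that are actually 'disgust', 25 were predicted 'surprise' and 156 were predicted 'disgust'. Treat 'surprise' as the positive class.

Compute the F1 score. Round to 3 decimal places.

0.833

Precision = TP/(TP+FP) = 140/165 = 0.8485
Recall = TP/(TP+FN) = 140/171 = 0.8187
F1 = 2·TP/(2·TP+FP+FN) = 280/336 = 0.833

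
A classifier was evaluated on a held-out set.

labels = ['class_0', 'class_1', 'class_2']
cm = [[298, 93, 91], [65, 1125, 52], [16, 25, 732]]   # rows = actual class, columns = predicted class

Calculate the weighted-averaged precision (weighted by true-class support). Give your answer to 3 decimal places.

0.861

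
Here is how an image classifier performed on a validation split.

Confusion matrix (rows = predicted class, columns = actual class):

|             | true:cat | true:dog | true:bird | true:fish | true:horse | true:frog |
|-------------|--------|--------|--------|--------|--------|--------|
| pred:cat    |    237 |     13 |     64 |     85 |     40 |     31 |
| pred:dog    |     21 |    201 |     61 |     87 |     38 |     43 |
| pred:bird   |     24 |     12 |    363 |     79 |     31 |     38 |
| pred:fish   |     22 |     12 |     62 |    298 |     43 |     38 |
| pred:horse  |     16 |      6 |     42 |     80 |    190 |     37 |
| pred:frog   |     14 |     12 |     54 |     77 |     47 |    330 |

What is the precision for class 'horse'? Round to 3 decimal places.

One-vs-rest for 'horse': TP = diagonal; FP = other classes predicted 'horse'; FN = 'horse' predicted as other.
precision = TP/(TP+FP).
horse: TP=190, FP=16+6+42+80+37=181 → 190/371 = 0.5121

0.512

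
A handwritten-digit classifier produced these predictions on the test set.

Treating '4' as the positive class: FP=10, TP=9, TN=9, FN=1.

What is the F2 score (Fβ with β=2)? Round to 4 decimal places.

Fβ = (1+β²)·TP / ((1+β²)·TP + β²·FN + FP), with β²=4
= 5·9 / (5·9 + 4·1 + 10) = 0.7627

0.7627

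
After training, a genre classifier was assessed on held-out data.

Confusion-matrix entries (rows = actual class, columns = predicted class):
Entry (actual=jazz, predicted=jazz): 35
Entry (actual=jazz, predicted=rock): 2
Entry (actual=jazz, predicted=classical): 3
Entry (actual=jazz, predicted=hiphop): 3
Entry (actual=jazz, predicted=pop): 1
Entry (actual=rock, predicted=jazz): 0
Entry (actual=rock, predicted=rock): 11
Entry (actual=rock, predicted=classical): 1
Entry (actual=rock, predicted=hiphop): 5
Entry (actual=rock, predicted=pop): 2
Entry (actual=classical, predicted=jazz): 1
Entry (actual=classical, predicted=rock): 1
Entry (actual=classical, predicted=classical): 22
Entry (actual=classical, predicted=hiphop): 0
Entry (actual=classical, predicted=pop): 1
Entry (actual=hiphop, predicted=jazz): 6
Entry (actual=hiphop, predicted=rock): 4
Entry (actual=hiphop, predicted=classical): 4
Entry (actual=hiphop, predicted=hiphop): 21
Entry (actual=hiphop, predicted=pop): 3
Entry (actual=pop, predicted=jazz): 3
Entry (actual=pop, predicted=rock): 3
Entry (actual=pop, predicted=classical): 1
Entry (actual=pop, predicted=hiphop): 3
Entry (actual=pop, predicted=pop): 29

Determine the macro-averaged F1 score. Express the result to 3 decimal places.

0.699

Per-class F1 score (2·TP/(2·TP+FP+FN)):
  jazz: TP=35, FP=0+1+6+3=10, FN=2+3+3+1=9 → 70/89 = 0.7865
  rock: TP=11, FP=2+1+4+3=10, FN=0+1+5+2=8 → 22/40 = 0.5500
  classical: TP=22, FP=3+1+4+1=9, FN=1+1+0+1=3 → 44/56 = 0.7857
  hiphop: TP=21, FP=3+5+0+3=11, FN=6+4+4+3=17 → 42/70 = 0.6000
  pop: TP=29, FP=1+2+1+3=7, FN=3+3+1+3=10 → 58/75 = 0.7733
Macro-F1 score = mean = (0.7865 + 0.5500 + 0.7857 + 0.6000 + 0.7733) / 5 = 0.699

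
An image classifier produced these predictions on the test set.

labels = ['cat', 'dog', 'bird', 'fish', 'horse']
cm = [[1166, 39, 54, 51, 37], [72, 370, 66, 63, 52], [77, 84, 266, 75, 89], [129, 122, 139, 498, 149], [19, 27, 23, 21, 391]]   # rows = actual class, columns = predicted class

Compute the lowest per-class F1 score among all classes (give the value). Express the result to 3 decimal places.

0.467

Per-class F1 score (2·TP/(2·TP+FP+FN)):
  cat: TP=1166, FP=72+77+129+19=297, FN=39+54+51+37=181 → 2332/2810 = 0.8299
  dog: TP=370, FP=39+84+122+27=272, FN=72+66+63+52=253 → 740/1265 = 0.5850
  bird: TP=266, FP=54+66+139+23=282, FN=77+84+75+89=325 → 532/1139 = 0.4671
  fish: TP=498, FP=51+63+75+21=210, FN=129+122+139+149=539 → 996/1745 = 0.5708
  horse: TP=391, FP=37+52+89+149=327, FN=19+27+23+21=90 → 782/1199 = 0.6522
Lowest is class 'bird' with F1 score = 0.467.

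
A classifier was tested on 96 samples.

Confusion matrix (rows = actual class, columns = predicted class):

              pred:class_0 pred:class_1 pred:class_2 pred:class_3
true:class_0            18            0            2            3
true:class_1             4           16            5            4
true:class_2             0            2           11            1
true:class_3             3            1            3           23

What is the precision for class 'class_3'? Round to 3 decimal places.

One-vs-rest for 'class_3': TP = diagonal; FP = other classes predicted 'class_3'; FN = 'class_3' predicted as other.
precision = TP/(TP+FP).
class_3: TP=23, FP=3+4+1=8 → 23/31 = 0.7419

0.742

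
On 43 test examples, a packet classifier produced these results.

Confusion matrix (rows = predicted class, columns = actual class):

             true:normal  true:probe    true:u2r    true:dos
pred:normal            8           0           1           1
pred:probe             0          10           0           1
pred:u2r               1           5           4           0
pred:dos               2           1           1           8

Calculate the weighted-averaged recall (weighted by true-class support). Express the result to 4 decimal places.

Per-class recall (TP/(TP+FN)):
  normal: TP=8, FN=0+1+2=3 → 8/11 = 0.72727
  probe: TP=10, FN=0+5+1=6 → 10/16 = 0.62500
  u2r: TP=4, FN=1+0+1=2 → 4/6 = 0.66667
  dos: TP=8, FN=1+1+0=2 → 8/10 = 0.80000
Weighted-recall = Σ (supportᵢ/N)·recallᵢ with N=43: (11/43)·0.72727 + (16/43)·0.62500 + (6/43)·0.66667 + (10/43)·0.80000 = 0.6977

0.6977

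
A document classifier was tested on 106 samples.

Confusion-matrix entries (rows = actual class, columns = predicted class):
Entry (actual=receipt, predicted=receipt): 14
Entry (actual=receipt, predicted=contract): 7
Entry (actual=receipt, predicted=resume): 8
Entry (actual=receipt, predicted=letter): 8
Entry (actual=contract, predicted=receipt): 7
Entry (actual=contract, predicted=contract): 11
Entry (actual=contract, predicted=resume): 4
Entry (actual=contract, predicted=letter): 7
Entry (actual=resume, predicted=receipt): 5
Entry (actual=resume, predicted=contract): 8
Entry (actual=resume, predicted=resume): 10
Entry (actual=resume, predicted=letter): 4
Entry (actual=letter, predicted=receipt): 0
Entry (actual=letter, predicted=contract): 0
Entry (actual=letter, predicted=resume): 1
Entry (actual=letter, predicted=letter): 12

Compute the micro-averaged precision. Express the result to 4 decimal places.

Micro-averaging pools counts across classes: ΣTP=47, ΣFP=59, ΣFN=59.
Micro-precision = TP/(TP+FP) on pooled counts = 0.4434 (equals overall accuracy in single-label multiclass).

0.4434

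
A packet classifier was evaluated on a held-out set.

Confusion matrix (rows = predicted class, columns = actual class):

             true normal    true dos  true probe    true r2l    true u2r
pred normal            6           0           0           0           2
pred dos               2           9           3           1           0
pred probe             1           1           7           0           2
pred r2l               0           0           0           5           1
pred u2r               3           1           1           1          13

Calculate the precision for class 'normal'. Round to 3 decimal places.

0.750

Treat 'normal' as positive and all other classes as negative.
precision = TP/(TP+FP).
normal: TP=6, FP=0+0+0+2=2 → 6/8 = 0.7500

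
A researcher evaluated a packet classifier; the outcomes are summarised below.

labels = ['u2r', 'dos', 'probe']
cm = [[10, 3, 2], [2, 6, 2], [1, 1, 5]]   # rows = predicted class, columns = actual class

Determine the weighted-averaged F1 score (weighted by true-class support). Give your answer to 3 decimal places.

Per-class F1 score (2·TP/(2·TP+FP+FN)):
  u2r: TP=10, FP=3+2=5, FN=2+1=3 → 20/28 = 0.7143
  dos: TP=6, FP=2+2=4, FN=3+1=4 → 12/20 = 0.6000
  probe: TP=5, FP=1+1=2, FN=2+2=4 → 10/16 = 0.6250
Weighted-F1 score = Σ (supportᵢ/N)·F1 scoreᵢ with N=32: (13/32)·0.7143 + (10/32)·0.6000 + (9/32)·0.6250 = 0.653

0.653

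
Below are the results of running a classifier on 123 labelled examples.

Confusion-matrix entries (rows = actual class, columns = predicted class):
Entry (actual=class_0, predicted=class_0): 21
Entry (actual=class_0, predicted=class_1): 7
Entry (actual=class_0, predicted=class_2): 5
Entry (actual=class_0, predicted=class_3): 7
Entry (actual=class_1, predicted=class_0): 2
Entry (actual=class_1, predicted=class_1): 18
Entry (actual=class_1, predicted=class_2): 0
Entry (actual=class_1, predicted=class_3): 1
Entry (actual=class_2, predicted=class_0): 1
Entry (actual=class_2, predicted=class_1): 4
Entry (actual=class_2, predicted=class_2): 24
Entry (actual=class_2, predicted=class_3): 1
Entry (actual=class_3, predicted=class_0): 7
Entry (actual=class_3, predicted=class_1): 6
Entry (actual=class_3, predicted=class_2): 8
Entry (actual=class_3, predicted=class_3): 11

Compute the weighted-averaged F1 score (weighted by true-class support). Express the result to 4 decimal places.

0.5869

Per-class F1 score (2·TP/(2·TP+FP+FN)):
  class_0: TP=21, FP=2+1+7=10, FN=7+5+7=19 → 42/71 = 0.59155
  class_1: TP=18, FP=7+4+6=17, FN=2+0+1=3 → 36/56 = 0.64286
  class_2: TP=24, FP=5+0+8=13, FN=1+4+1=6 → 48/67 = 0.71642
  class_3: TP=11, FP=7+1+1=9, FN=7+6+8=21 → 22/52 = 0.42308
Weighted-F1 score = Σ (supportᵢ/N)·F1 scoreᵢ with N=123: (40/123)·0.59155 + (21/123)·0.64286 + (30/123)·0.71642 + (32/123)·0.42308 = 0.5869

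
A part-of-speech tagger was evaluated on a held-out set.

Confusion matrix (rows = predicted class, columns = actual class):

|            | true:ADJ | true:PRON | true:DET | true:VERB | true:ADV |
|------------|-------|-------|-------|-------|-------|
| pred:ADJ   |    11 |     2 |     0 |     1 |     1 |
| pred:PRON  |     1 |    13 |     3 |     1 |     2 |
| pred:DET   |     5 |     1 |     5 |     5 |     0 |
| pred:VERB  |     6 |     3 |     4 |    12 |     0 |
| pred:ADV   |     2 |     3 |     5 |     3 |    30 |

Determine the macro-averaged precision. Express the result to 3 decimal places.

Per-class precision (TP/(TP+FP)):
  ADJ: TP=11, FP=2+0+1+1=4 → 11/15 = 0.7333
  PRON: TP=13, FP=1+3+1+2=7 → 13/20 = 0.6500
  DET: TP=5, FP=5+1+5+0=11 → 5/16 = 0.3125
  VERB: TP=12, FP=6+3+4+0=13 → 12/25 = 0.4800
  ADV: TP=30, FP=2+3+5+3=13 → 30/43 = 0.6977
Macro-precision = mean = (0.7333 + 0.6500 + 0.3125 + 0.4800 + 0.6977) / 5 = 0.575

0.575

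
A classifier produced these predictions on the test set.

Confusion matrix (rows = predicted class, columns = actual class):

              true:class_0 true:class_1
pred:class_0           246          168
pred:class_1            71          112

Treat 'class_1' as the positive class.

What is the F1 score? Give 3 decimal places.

0.484

Precision = TP/(TP+FP) = 112/183 = 0.6120
Recall = TP/(TP+FN) = 112/280 = 0.4000
F1 = 2·TP/(2·TP+FP+FN) = 224/463 = 0.484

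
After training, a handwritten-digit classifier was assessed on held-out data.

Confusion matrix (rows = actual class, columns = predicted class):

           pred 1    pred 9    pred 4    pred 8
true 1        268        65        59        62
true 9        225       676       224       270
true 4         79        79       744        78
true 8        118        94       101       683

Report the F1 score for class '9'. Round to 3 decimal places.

Treat '9' as positive and all other classes as negative.
F1 score = 2·TP/(2·TP+FP+FN).
9: TP=676, FP=65+79+94=238, FN=225+224+270=719 → 1352/2309 = 0.5855

0.586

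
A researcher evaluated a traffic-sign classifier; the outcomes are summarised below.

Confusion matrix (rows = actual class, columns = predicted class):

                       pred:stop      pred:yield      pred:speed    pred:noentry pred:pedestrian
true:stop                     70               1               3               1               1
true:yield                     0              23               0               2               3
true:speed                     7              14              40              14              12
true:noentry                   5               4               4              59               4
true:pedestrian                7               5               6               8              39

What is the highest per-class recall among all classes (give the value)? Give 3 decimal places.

Per-class recall (TP/(TP+FN)):
  stop: TP=70, FN=1+3+1+1=6 → 70/76 = 0.9211
  yield: TP=23, FN=0+0+2+3=5 → 23/28 = 0.8214
  speed: TP=40, FN=7+14+14+12=47 → 40/87 = 0.4598
  noentry: TP=59, FN=5+4+4+4=17 → 59/76 = 0.7763
  pedestrian: TP=39, FN=7+5+6+8=26 → 39/65 = 0.6000
Highest is class 'stop' with recall = 0.921.

0.921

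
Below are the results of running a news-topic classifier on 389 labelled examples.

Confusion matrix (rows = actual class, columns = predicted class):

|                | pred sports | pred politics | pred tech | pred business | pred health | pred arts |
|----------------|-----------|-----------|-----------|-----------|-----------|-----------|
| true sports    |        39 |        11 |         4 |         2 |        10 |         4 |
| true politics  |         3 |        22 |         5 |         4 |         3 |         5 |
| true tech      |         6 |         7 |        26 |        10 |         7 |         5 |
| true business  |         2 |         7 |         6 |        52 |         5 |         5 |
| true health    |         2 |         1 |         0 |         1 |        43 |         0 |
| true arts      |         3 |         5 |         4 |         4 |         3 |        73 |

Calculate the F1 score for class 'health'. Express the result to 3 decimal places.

0.729

One-vs-rest for 'health': TP = diagonal; FP = other classes predicted 'health'; FN = 'health' predicted as other.
F1 score = 2·TP/(2·TP+FP+FN).
health: TP=43, FP=10+3+7+5+3=28, FN=2+1+0+1+0=4 → 86/118 = 0.7288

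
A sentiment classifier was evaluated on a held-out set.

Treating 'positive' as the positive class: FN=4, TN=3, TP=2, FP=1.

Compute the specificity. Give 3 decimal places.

0.750

Specificity = TN/(TN+FP) = 3/(3+1) = 0.750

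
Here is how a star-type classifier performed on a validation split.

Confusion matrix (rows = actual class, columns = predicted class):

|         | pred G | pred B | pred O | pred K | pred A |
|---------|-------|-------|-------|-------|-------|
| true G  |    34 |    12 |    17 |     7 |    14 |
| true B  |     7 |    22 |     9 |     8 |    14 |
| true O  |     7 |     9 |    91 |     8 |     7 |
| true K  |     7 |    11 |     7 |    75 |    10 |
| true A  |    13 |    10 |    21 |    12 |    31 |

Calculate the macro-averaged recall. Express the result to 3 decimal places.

0.511

Per-class recall (TP/(TP+FN)):
  G: TP=34, FN=12+17+7+14=50 → 34/84 = 0.4048
  B: TP=22, FN=7+9+8+14=38 → 22/60 = 0.3667
  O: TP=91, FN=7+9+8+7=31 → 91/122 = 0.7459
  K: TP=75, FN=7+11+7+10=35 → 75/110 = 0.6818
  A: TP=31, FN=13+10+21+12=56 → 31/87 = 0.3563
Macro-recall = mean = (0.4048 + 0.3667 + 0.7459 + 0.6818 + 0.3563) / 5 = 0.511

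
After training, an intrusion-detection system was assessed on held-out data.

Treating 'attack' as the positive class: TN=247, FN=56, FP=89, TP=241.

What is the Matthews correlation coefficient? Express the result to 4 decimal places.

MCC = (TP·TN − FP·FN) / √((TP+FP)(TP+FN)(TN+FP)(TN+FN))
Numerator = 241·247 − 89·56 = 54543
Denominator = √(330·297·336·303) = √9978202080 = 99890.9509
MCC = 54543 / 99890.9509 = 0.5460

0.5460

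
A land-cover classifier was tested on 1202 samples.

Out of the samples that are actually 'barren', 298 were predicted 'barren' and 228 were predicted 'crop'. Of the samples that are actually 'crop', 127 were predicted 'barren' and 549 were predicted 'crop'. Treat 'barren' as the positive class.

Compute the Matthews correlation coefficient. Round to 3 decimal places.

0.393

MCC = (TP·TN − FP·FN) / √((TP+FP)(TP+FN)(TN+FP)(TN+FN))
Numerator = 298·549 − 127·228 = 134646
Denominator = √(425·526·676·777) = √117420084600 = 342666.1416
MCC = 134646 / 342666.1416 = 0.393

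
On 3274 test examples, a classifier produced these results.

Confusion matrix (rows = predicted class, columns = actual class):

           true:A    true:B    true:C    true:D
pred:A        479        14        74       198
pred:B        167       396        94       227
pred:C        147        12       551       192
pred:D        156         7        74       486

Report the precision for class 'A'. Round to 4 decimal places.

Treat 'A' as positive and all other classes as negative.
precision = TP/(TP+FP).
A: TP=479, FP=14+74+198=286 → 479/765 = 0.62614

0.6261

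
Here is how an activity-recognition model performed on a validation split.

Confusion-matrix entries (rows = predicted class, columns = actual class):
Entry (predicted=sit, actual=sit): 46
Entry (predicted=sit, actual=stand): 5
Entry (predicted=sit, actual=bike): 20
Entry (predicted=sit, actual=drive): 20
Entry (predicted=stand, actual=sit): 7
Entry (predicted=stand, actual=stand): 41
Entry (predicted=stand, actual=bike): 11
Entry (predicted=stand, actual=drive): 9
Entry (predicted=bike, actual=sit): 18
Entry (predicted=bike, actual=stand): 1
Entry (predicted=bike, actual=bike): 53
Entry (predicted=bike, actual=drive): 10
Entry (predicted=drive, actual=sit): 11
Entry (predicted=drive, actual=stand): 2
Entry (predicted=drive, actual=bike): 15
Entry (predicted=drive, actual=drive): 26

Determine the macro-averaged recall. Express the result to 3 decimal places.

Per-class recall (TP/(TP+FN)):
  sit: TP=46, FN=7+18+11=36 → 46/82 = 0.5610
  stand: TP=41, FN=5+1+2=8 → 41/49 = 0.8367
  bike: TP=53, FN=20+11+15=46 → 53/99 = 0.5354
  drive: TP=26, FN=20+9+10=39 → 26/65 = 0.4000
Macro-recall = mean = (0.5610 + 0.8367 + 0.5354 + 0.4000) / 4 = 0.583

0.583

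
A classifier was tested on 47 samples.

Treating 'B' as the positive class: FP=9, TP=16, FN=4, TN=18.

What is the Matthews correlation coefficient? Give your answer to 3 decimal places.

MCC = (TP·TN − FP·FN) / √((TP+FP)(TP+FN)(TN+FP)(TN+FN))
Numerator = 16·18 − 9·4 = 252
Denominator = √(25·20·27·22) = √297000 = 544.9771
MCC = 252 / 544.9771 = 0.462

0.462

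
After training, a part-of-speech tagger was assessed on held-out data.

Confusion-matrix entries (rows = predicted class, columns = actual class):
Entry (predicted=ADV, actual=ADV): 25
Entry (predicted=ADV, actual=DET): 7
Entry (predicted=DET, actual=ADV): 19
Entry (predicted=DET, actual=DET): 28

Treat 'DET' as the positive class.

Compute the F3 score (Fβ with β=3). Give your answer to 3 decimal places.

0.773

Fβ = (1+β²)·TP / ((1+β²)·TP + β²·FN + FP), with β²=9
= 10·28 / (10·28 + 9·7 + 19) = 0.773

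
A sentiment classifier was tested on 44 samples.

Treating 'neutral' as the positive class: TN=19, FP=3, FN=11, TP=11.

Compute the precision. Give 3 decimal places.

0.786

Precision = TP/(TP+FP) = 11/(11+3) = 11/14 = 0.786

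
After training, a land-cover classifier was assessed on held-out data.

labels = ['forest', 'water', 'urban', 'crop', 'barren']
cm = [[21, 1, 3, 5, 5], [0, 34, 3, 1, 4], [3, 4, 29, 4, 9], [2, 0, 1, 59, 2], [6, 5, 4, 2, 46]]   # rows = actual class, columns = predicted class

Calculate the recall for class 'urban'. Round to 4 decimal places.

Take TP from the diagonal, FP from the rest of the 'urban' prediction marginal, FN from the rest of the 'urban' actual marginal.
recall = TP/(TP+FN).
urban: TP=29, FN=3+4+4+9=20 → 29/49 = 0.59184

0.5918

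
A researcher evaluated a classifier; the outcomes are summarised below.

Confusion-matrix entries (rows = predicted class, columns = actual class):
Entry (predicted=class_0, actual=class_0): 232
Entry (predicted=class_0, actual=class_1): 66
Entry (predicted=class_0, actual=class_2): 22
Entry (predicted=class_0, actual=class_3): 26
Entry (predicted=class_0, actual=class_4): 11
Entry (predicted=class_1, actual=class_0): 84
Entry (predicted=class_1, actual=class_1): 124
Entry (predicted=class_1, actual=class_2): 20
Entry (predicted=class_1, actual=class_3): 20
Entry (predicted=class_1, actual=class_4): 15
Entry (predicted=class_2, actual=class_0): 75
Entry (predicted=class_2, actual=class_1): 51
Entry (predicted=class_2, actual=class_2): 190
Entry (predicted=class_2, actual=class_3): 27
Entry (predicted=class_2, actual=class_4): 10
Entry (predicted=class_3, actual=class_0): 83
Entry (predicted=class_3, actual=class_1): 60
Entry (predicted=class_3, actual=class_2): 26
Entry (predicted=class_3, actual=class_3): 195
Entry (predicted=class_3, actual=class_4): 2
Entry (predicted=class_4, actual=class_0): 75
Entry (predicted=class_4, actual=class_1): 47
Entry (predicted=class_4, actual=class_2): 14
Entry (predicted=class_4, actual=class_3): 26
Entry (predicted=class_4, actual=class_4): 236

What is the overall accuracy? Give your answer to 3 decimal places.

Accuracy = trace / total = (232+124+190+195+236=977) / 1737 = 977/1737 = 0.562

0.562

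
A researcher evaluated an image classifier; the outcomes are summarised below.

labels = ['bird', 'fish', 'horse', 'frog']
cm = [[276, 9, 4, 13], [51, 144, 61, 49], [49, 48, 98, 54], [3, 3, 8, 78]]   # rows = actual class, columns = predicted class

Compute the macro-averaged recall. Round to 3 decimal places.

Per-class recall (TP/(TP+FN)):
  bird: TP=276, FN=9+4+13=26 → 276/302 = 0.9139
  fish: TP=144, FN=51+61+49=161 → 144/305 = 0.4721
  horse: TP=98, FN=49+48+54=151 → 98/249 = 0.3936
  frog: TP=78, FN=3+3+8=14 → 78/92 = 0.8478
Macro-recall = mean = (0.9139 + 0.4721 + 0.3936 + 0.8478) / 4 = 0.657

0.657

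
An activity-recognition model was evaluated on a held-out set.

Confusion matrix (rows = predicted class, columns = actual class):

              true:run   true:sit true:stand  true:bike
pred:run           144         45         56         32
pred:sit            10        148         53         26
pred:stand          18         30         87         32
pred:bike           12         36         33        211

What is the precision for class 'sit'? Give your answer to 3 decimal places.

Take TP from the diagonal, FP from the rest of the 'sit' prediction marginal, FN from the rest of the 'sit' actual marginal.
precision = TP/(TP+FP).
sit: TP=148, FP=10+53+26=89 → 148/237 = 0.6245

0.624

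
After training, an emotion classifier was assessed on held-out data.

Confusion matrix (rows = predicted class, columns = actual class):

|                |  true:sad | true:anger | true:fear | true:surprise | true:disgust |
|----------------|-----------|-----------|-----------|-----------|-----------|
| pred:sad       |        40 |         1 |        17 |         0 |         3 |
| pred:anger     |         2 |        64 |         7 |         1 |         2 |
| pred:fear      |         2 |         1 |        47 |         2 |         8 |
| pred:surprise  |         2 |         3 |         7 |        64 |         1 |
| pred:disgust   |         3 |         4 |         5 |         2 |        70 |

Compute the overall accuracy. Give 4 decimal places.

0.7961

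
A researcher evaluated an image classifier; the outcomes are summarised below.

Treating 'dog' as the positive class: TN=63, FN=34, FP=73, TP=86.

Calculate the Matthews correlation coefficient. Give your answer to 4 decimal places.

MCC = (TP·TN − FP·FN) / √((TP+FP)(TP+FN)(TN+FP)(TN+FN))
Numerator = 86·63 − 73·34 = 2936
Denominator = √(159·120·136·97) = √251703360 = 15865.1618
MCC = 2936 / 15865.1618 = 0.1851

0.1851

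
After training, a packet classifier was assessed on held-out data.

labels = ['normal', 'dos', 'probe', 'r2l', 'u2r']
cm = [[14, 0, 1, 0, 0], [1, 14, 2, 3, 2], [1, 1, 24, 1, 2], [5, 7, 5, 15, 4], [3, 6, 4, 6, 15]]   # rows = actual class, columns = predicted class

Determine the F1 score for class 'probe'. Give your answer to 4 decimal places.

0.7385

Treat 'probe' as positive and all other classes as negative.
F1 score = 2·TP/(2·TP+FP+FN).
probe: TP=24, FP=1+2+5+4=12, FN=1+1+1+2=5 → 48/65 = 0.73846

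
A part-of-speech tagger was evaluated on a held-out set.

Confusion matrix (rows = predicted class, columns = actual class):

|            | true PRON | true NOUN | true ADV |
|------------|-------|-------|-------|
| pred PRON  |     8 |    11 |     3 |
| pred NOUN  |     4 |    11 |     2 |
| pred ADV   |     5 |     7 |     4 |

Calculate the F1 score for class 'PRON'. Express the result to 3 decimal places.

0.410

Treat 'PRON' as positive and all other classes as negative.
F1 score = 2·TP/(2·TP+FP+FN).
PRON: TP=8, FP=11+3=14, FN=4+5=9 → 16/39 = 0.4103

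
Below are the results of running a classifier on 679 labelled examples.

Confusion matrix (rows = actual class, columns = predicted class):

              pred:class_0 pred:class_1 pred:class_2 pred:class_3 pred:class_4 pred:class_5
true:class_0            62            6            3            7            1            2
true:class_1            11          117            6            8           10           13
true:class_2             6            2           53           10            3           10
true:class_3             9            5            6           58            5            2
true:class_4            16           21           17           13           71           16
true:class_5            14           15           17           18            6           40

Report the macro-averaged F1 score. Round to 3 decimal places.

Per-class F1 score (2·TP/(2·TP+FP+FN)):
  class_0: TP=62, FP=11+6+9+16+14=56, FN=6+3+7+1+2=19 → 124/199 = 0.6231
  class_1: TP=117, FP=6+2+5+21+15=49, FN=11+6+8+10+13=48 → 234/331 = 0.7069
  class_2: TP=53, FP=3+6+6+17+17=49, FN=6+2+10+3+10=31 → 106/186 = 0.5699
  class_3: TP=58, FP=7+8+10+13+18=56, FN=9+5+6+5+2=27 → 116/199 = 0.5829
  class_4: TP=71, FP=1+10+3+5+6=25, FN=16+21+17+13+16=83 → 142/250 = 0.5680
  class_5: TP=40, FP=2+13+10+2+16=43, FN=14+15+17+18+6=70 → 80/193 = 0.4145
Macro-F1 score = mean = (0.6231 + 0.7069 + 0.5699 + 0.5829 + 0.5680 + 0.4145) / 6 = 0.578

0.578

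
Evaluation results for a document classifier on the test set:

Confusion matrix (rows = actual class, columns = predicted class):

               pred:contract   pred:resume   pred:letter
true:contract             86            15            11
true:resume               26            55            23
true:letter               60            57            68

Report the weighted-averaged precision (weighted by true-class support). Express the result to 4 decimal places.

0.5595

Per-class precision (TP/(TP+FP)):
  contract: TP=86, FP=26+60=86 → 86/172 = 0.50000
  resume: TP=55, FP=15+57=72 → 55/127 = 0.43307
  letter: TP=68, FP=11+23=34 → 68/102 = 0.66667
Weighted-precision = Σ (supportᵢ/N)·precisionᵢ with N=401: (112/401)·0.50000 + (104/401)·0.43307 + (185/401)·0.66667 = 0.5595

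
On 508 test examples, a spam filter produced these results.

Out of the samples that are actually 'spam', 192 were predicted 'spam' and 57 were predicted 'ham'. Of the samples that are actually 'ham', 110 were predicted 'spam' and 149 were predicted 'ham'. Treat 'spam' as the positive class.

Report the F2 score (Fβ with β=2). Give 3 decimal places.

Fβ = (1+β²)·TP / ((1+β²)·TP + β²·FN + FP), with β²=4
= 5·192 / (5·192 + 4·57 + 110) = 0.740

0.740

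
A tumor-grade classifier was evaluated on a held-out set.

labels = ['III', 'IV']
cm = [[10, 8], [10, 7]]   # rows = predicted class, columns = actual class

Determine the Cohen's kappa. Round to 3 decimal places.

Observed agreement pₒ = trace/N = 17/35 = 0.4857
Expected agreement pₑ = Σ (rowᵢ·colᵢ)/N² = (20·18 + 15·17)/35² = 0.5020
κ = (pₒ − pₑ)/(1 − pₑ) = (0.4857 − 0.5020)/(1 − 0.5020) = -0.033

-0.033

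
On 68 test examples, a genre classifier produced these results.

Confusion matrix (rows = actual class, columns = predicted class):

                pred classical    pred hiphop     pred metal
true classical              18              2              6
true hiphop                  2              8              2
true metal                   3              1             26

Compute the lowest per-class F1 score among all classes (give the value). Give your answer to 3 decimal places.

Per-class F1 score (2·TP/(2·TP+FP+FN)):
  classical: TP=18, FP=2+3=5, FN=2+6=8 → 36/49 = 0.7347
  hiphop: TP=8, FP=2+1=3, FN=2+2=4 → 16/23 = 0.6957
  metal: TP=26, FP=6+2=8, FN=3+1=4 → 52/64 = 0.8125
Lowest is class 'hiphop' with F1 score = 0.696.

0.696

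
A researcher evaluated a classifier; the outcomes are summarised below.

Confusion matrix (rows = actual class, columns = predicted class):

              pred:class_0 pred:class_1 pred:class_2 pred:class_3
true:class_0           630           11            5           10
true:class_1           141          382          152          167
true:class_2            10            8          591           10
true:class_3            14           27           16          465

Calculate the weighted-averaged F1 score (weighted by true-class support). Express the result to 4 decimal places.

Per-class F1 score (2·TP/(2·TP+FP+FN)):
  class_0: TP=630, FP=141+10+14=165, FN=11+5+10=26 → 1260/1451 = 0.86837
  class_1: TP=382, FP=11+8+27=46, FN=141+152+167=460 → 764/1270 = 0.60157
  class_2: TP=591, FP=5+152+16=173, FN=10+8+10=28 → 1182/1383 = 0.85466
  class_3: TP=465, FP=10+167+10=187, FN=14+27+16=57 → 930/1174 = 0.79216
Weighted-F1 score = Σ (supportᵢ/N)·F1 scoreᵢ with N=2639: (656/2639)·0.86837 + (842/2639)·0.60157 + (619/2639)·0.85466 + (522/2639)·0.79216 = 0.7650

0.7650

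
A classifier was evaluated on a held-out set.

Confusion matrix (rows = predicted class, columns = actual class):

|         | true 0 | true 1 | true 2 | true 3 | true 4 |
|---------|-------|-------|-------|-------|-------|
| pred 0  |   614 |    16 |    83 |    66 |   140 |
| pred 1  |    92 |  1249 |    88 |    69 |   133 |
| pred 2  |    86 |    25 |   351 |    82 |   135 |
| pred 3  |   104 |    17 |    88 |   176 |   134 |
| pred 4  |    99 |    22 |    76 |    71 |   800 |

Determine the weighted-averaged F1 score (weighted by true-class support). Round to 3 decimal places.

0.658

Per-class F1 score (2·TP/(2·TP+FP+FN)):
  0: TP=614, FP=16+83+66+140=305, FN=92+86+104+99=381 → 1228/1914 = 0.6416
  1: TP=1249, FP=92+88+69+133=382, FN=16+25+17+22=80 → 2498/2960 = 0.8439
  2: TP=351, FP=86+25+82+135=328, FN=83+88+88+76=335 → 702/1365 = 0.5143
  3: TP=176, FP=104+17+88+134=343, FN=66+69+82+71=288 → 352/983 = 0.3581
  4: TP=800, FP=99+22+76+71=268, FN=140+133+135+134=542 → 1600/2410 = 0.6639
Weighted-F1 score = Σ (supportᵢ/N)·F1 scoreᵢ with N=4816: (995/4816)·0.6416 + (1329/4816)·0.8439 + (686/4816)·0.5143 + (464/4816)·0.3581 + (1342/4816)·0.6639 = 0.658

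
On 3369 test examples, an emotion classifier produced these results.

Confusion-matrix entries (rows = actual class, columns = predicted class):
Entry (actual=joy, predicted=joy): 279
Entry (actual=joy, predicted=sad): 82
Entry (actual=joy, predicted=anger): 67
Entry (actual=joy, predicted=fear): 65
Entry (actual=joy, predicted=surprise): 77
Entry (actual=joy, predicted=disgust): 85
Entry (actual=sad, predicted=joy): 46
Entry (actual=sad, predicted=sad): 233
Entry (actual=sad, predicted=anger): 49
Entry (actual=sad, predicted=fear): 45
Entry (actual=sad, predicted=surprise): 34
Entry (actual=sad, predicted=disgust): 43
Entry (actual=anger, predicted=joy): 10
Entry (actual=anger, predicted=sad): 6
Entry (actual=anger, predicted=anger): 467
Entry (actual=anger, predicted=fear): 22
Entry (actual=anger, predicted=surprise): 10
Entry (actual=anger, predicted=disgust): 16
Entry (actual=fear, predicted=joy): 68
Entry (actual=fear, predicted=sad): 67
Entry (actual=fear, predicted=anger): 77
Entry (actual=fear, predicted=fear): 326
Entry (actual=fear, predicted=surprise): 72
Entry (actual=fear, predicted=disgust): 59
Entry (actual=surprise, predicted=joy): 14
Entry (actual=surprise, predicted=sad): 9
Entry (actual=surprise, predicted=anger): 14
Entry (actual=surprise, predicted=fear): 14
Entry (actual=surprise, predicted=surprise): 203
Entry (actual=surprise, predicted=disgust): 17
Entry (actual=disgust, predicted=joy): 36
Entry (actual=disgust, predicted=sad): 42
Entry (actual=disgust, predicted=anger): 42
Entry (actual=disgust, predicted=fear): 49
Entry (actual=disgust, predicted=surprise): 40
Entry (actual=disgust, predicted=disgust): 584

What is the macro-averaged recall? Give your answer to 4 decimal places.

0.6327

Per-class recall (TP/(TP+FN)):
  joy: TP=279, FN=82+67+65+77+85=376 → 279/655 = 0.42595
  sad: TP=233, FN=46+49+45+34+43=217 → 233/450 = 0.51778
  anger: TP=467, FN=10+6+22+10+16=64 → 467/531 = 0.87947
  fear: TP=326, FN=68+67+77+72+59=343 → 326/669 = 0.48729
  surprise: TP=203, FN=14+9+14+14+17=68 → 203/271 = 0.74908
  disgust: TP=584, FN=36+42+42+49+40=209 → 584/793 = 0.73644
Macro-recall = mean = (0.42595 + 0.51778 + 0.87947 + 0.48729 + 0.74908 + 0.73644) / 6 = 0.6327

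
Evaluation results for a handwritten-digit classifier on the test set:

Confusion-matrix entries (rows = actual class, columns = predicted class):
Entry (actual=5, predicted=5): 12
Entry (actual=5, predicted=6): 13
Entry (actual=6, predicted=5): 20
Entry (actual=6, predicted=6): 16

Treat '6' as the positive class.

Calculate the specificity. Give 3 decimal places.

0.480

Specificity = TN/(TN+FP) = 12/(12+13) = 0.480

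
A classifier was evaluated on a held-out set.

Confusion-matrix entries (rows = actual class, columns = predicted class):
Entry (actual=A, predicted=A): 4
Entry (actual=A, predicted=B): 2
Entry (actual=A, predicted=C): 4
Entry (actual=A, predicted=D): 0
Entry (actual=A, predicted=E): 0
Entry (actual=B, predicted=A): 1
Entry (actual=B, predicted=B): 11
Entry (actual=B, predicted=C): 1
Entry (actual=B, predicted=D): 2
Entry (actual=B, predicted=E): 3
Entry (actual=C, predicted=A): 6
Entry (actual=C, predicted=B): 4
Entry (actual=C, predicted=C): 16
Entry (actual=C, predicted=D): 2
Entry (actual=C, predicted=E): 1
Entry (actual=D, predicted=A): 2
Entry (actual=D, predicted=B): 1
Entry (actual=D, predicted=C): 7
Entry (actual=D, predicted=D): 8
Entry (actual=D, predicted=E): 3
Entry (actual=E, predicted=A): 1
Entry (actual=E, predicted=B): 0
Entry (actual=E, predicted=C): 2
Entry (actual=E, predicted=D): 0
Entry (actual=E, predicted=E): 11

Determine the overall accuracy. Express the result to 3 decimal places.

Accuracy = trace / total = (4+11+16+8+11=50) / 92 = 50/92 = 0.543

0.543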